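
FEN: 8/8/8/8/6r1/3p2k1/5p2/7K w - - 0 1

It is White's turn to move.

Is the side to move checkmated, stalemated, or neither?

White to move; white king on h1.
In check: no.
King squares — g1: attacked by Pf2; g2: attacked by Kg3; h2: attacked by Kg3.
Legal moves for White: none.
Not in check and no legal moves → stalemate.

stalemate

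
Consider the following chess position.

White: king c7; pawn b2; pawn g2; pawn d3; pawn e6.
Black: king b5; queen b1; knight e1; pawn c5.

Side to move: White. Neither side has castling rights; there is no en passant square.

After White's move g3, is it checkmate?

After g3: black king on b5; in check: no.
Black is not in check, so this cannot be checkmate.

no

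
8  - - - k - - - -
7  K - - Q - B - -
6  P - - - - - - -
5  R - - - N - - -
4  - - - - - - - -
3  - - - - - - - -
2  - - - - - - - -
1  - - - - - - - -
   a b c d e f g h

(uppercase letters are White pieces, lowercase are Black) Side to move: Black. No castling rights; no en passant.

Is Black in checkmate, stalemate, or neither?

Black to move; black king on d8.
In check: yes, from the white queen on d7.
King squares — c7: attacked by Qd7; d7: attacked by Ne5; e7: attacked by Qd7; c8: attacked by Qd7; e8: attacked by Qd7.
Legal moves for Black: none.
In check with no legal moves → checkmate.

checkmate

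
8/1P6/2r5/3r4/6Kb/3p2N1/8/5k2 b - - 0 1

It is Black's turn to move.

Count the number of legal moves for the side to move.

5

Black to move; king on f1.
In check: yes, from the white knight on g3.
Legal moves: Kg2, Kf2, Kg1, Ke1, Bxg3.
Count: 5.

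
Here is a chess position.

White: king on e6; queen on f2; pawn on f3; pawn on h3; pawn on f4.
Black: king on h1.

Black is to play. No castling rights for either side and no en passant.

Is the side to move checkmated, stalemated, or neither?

stalemate

Black to move; black king on h1.
In check: no.
King squares — g1: attacked by Qf2; g2: attacked by Qf2; h2: attacked by Qf2.
Legal moves for Black: none.
Not in check and no legal moves → stalemate.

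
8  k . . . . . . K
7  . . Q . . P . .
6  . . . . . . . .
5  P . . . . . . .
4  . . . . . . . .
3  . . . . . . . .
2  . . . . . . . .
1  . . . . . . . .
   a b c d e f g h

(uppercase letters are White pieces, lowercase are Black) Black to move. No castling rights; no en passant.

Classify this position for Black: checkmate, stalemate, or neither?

stalemate

Black to move; black king on a8.
In check: no.
King squares — a7: attacked by Qc7; b7: attacked by Qc7; b8: attacked by Qc7.
Legal moves for Black: none.
Not in check and no legal moves → stalemate.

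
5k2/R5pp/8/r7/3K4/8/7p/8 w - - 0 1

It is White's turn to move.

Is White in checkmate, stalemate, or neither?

neither

White to move; white king on d4.
In check: no.
Legal moves for White: Ra8+, Rxg7, Rf7+, Re7, Rd7, Rc7, Rb7, Ra6, Rxa5, Ke4, Kc4, Ke3, Kd3, Kc3.
White has 14 legal moves and is not in check → neither.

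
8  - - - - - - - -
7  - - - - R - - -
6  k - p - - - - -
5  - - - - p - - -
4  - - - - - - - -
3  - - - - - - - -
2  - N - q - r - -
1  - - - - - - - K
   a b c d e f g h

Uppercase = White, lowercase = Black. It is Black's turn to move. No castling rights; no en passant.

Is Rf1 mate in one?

After Rf1: white king on h1; in check: yes, from the black rook on f1.
King squares — g1: attacked by Rf1; g2: attacked by Qd2; h2: attacked by Qd2.
White has no legal moves → checkmate.

yes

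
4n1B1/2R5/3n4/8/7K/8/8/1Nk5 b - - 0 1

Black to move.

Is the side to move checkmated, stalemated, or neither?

Black to move; black king on c1.
In check: yes, from the white rook on c7.
King squares — b1: available; d1: available; b2: available; c2: attacked by Rc7; d2: attacked by Nb1.
Legal moves for Black: Kb2, Kd1, Kxb1, Nxc7, Nc4.
Black is in check but has 5 legal moves → neither.

neither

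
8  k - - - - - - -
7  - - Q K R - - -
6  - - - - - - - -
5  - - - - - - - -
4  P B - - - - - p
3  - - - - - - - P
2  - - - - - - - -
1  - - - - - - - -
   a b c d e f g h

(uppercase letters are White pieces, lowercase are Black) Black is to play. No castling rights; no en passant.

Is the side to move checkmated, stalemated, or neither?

stalemate

Black to move; black king on a8.
In check: no.
King squares — a7: attacked by Qc7; b7: attacked by Qc7; b8: attacked by Qc7.
Legal moves for Black: none.
Not in check and no legal moves → stalemate.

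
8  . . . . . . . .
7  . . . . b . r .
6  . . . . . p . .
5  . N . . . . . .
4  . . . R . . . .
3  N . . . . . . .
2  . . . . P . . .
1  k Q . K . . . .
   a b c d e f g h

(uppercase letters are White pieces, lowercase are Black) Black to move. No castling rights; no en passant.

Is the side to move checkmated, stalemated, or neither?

checkmate

Black to move; black king on a1.
In check: yes, from the white queen on b1.
King squares — b1: attacked by Na3; a2: attacked by Qb1; b2: attacked by Qb1.
Legal moves for Black: none.
In check with no legal moves → checkmate.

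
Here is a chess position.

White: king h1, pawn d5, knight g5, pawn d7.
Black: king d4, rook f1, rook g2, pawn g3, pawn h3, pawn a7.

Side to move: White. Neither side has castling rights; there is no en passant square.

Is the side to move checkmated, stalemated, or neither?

checkmate

White to move; white king on h1.
In check: yes, from the black rook on f1.
King squares — g1: attacked by Rf1; g2: attacked by Ph3; h2: attacked by Rg2.
Legal moves for White: none.
In check with no legal moves → checkmate.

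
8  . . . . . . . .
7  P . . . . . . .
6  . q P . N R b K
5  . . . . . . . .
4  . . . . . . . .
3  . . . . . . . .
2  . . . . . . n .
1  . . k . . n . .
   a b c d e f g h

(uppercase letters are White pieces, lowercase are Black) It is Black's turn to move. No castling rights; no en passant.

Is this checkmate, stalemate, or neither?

Black to move; black king on c1.
In check: no.
Legal moves for Black include: Be8, Bh7, Bf7, Bh5, Bf5, Be4, Bd3, Bc2, Bb1, Qd8, Qb8, Qc7, Qb7, Qxa7, Qxc6, Qa6, Qc5, Qb5, ... (list truncated; more exist).
Black has legal moves and is not in check → neither.

neither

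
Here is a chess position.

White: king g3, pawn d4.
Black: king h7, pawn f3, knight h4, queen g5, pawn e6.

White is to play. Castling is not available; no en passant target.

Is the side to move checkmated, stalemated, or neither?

neither

White to move; white king on g3.
In check: yes, from the black queen on g5.
Legal moves for White: Kh3, Kh2, Kf2.
White is in check but has 3 legal moves → neither.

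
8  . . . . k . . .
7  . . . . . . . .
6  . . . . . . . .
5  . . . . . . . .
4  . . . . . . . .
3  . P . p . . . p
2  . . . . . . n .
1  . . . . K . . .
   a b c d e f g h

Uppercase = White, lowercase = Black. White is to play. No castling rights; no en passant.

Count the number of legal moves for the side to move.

White to move; king on e1.
In check: yes, from the black knight on g2.
Legal moves: Kf2, Kd2, Kf1, Kd1.
Count: 4.

4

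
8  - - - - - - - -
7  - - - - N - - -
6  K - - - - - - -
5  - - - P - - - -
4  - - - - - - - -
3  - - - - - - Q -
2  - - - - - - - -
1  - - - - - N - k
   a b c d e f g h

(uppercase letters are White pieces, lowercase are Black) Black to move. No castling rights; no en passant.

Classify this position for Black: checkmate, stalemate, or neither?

Black to move; black king on h1.
In check: no.
King squares — g1: attacked by Qg3; g2: attacked by Qg3; h2: attacked by Nf1.
Legal moves for Black: none.
Not in check and no legal moves → stalemate.

stalemate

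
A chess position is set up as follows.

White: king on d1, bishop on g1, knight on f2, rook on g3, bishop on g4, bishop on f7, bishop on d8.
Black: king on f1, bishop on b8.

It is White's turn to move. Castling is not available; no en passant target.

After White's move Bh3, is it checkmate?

After Bh3: black king on f1; in check: yes, from the white bishop on h3.
King squares — e1: attacked by Kd1; g1: attacked by Rg3; e2: attacked by Kd1; f2: attacked by Bg1; g2: attacked by Rg3.
Black has no legal moves → checkmate.

yes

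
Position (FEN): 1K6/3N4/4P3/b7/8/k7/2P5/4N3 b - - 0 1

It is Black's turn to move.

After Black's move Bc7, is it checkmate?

After Bc7: white king on b8; in check: yes, from the black bishop on c7.
White has 5 legal replies: Kc8, Ka8, Kxc7, Kb7, Ka7.
In check but a legal move exists → not checkmate.

no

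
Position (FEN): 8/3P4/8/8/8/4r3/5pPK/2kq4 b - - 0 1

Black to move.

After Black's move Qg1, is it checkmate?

After Qg1: white king on h2; in check: yes, from the black queen on g1.
King squares — g1: attacked by Pf2; h1: attacked by Qg1; g2: own pawn; g3: attacked by Re3; h3: attacked by Re3.
White has no legal moves → checkmate.

yes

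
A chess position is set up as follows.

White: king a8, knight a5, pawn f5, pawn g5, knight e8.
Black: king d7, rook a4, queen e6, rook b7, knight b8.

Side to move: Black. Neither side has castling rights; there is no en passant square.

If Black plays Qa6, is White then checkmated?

yes

After Qa6: white king on a8; in check: yes, from the black queen on a6.
King squares — a7: attacked by Qa6; b7: attacked by Qa6; b8: attacked by Rb7.
White has no legal moves → checkmate.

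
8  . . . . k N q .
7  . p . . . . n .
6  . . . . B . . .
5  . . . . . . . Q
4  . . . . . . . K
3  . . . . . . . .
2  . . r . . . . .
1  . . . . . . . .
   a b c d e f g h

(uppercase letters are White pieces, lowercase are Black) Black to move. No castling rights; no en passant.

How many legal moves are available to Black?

5

Black to move; king on e8.
In check: yes, from the white queen on h5.
Legal moves: Kxf8, Kd8, Ke7, Qf7, Nxh5.
Count: 5.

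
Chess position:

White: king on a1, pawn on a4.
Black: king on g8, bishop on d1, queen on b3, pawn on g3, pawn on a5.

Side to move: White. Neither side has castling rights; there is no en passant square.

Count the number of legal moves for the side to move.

0

White to move; king on a1.
In check: no.
Legal moves: none.
Count: 0.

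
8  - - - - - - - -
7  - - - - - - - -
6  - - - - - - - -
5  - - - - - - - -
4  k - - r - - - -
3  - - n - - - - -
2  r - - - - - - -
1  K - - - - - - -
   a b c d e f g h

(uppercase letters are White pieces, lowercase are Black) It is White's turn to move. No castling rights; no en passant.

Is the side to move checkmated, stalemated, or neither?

checkmate

White to move; white king on a1.
In check: yes, from the black rook on a2.
King squares — b1: attacked by Nc3; a2: attacked by Nc3; b2: attacked by Ra2.
Legal moves for White: none.
In check with no legal moves → checkmate.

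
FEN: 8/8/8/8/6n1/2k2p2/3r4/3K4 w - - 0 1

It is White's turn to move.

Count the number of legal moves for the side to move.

White to move; king on d1.
In check: yes, from the black rook on d2.
Legal moves: Ke1, Kc1.
Count: 2.

2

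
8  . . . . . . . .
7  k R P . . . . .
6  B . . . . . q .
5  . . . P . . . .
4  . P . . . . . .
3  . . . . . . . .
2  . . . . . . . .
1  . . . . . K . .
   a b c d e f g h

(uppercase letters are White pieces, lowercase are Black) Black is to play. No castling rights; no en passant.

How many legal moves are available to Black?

Black to move; king on a7.
In check: yes, from the white rook on b7.
Legal moves: Ka8, Kxa6.
Count: 2.

2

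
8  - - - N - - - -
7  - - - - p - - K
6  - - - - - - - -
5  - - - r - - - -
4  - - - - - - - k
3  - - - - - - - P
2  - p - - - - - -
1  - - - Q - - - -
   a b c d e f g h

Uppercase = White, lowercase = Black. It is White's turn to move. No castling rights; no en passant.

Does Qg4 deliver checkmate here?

After Qg4: black king on h4; in check: yes, from the white queen on g4.
King squares — g3: attacked by Qg4; h3: attacked by Qg4; g4: attacked by Ph3; g5: attacked by Qg4; h5: attacked by Qg4.
Black has no legal moves → checkmate.

yes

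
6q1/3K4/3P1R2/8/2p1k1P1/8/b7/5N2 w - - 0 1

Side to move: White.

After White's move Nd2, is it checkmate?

After Nd2: black king on e4; in check: yes, from the white knight on d2.
Black has 5 legal replies: Ke5, Kd5, Kd4, Ke3, Kd3.
In check but a legal move exists → not checkmate.

no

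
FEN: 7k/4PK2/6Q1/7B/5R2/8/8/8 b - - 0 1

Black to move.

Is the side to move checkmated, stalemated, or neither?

stalemate

Black to move; black king on h8.
In check: no.
King squares — g7: attacked by Qg6; h7: attacked by Qg6; g8: attacked by Qg6.
Legal moves for Black: none.
Not in check and no legal moves → stalemate.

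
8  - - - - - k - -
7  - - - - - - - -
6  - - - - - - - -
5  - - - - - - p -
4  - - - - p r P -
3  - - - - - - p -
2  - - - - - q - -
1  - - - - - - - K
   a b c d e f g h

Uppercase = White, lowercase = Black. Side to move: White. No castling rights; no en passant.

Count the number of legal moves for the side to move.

White to move; king on h1.
In check: no.
Legal moves: none.
Count: 0.

0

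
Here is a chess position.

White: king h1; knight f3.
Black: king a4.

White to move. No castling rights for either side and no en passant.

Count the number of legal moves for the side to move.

White to move; king on h1.
In check: no.
Legal moves: Ng5, Ne5, Nh4, Nd4, Nh2, Nd2, Ng1, Ne1, Kh2, Kg2, Kg1.
Count: 11.

11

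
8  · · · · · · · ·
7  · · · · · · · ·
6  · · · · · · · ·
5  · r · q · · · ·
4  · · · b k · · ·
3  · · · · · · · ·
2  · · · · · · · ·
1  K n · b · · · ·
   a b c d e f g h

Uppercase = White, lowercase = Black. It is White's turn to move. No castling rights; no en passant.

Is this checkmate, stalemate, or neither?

checkmate

White to move; white king on a1.
In check: yes, from the black bishop on d4.
King squares — b1: attacked by Rb5; a2: attacked by Qd5; b2: attacked by Bd4.
Legal moves for White: none.
In check with no legal moves → checkmate.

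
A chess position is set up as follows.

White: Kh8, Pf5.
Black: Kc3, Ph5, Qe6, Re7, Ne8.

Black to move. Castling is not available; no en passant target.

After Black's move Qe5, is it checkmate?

After Qe5: white king on h8; in check: yes, from the black queen on e5.
White has 2 legal replies: Kg8, f6.
In check but a legal move exists → not checkmate.

no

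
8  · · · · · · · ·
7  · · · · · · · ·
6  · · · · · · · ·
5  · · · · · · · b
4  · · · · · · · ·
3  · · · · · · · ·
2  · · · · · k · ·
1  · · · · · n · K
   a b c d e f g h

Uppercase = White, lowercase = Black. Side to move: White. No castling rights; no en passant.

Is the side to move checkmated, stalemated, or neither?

White to move; white king on h1.
In check: no.
King squares — g1: attacked by Kf2; g2: attacked by Kf2; h2: attacked by Nf1.
Legal moves for White: none.
Not in check and no legal moves → stalemate.

stalemate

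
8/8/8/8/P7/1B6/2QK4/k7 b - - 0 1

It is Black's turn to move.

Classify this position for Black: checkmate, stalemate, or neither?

stalemate

Black to move; black king on a1.
In check: no.
King squares — b1: attacked by Qc2; a2: attacked by Qc2; b2: attacked by Qc2.
Legal moves for Black: none.
Not in check and no legal moves → stalemate.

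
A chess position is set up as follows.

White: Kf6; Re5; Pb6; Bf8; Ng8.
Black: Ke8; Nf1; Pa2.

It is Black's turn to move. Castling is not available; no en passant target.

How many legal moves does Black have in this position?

3

Black to move; king on e8.
In check: yes, from the white rook on e5.
Legal moves: Kxf8, Kd8, Kd7.
Count: 3.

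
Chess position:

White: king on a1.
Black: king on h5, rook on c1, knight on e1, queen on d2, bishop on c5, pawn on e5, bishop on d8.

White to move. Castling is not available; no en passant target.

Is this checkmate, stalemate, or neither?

White to move; white king on a1.
In check: yes, from the black rook on c1.
King squares — b1: attacked by Rc1; a2: attacked by Qd2; b2: attacked by Qd2.
Legal moves for White: none.
In check with no legal moves → checkmate.

checkmate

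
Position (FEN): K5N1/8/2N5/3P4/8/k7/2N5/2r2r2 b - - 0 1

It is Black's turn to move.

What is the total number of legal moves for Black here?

Black to move; king on a3.
In check: yes, from the white knight on c2.
Legal moves: Ka4, Kb3, Kb2, Ka2, Rxc2.
Count: 5.

5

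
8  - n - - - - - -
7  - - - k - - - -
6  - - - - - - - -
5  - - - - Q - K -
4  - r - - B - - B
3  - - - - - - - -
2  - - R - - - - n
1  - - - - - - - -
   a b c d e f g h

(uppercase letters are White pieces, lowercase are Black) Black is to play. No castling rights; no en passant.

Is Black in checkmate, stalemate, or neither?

neither

Black to move; black king on d7.
In check: no.
Legal moves for Black: Nc6, Na6, Kd8, Rb7, Rb6, Rb5, Rxe4, Rd4, Rc4, Ra4, Rb3, Rb2, Rb1, Ng4, Nf3+, Nf1.
Black has 16 legal moves and is not in check → neither.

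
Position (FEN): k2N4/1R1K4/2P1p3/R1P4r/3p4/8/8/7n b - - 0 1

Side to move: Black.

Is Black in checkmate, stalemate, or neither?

Black to move; black king on a8.
In check: yes, from the white rook on a5.
King squares — a7: attacked by Ra5; b7: attacked by Pc6; b8: attacked by Rb7.
Legal moves for Black: none.
In check with no legal moves → checkmate.

checkmate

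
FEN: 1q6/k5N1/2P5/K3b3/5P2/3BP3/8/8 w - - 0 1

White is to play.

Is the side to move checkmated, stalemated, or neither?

White to move; white king on a5.
In check: no.
Legal moves for White include: Ne8, Ne6, Nh5, Nf5, Ka4, Bh7, Bg6, Ba6, Bf5, Bb5, Be4, Bc4, Be2, Bc2, Bf1, Bb1, fxe5, c7, ... (list truncated; more exist).
White has legal moves and is not in check → neither.

neither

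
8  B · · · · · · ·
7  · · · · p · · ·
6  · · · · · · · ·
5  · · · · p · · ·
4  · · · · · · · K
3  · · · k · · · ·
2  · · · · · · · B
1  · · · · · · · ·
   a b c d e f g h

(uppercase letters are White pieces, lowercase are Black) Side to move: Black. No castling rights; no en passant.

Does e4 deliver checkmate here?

no

After e4: white king on h4; in check: no.
White is not in check, so this cannot be checkmate.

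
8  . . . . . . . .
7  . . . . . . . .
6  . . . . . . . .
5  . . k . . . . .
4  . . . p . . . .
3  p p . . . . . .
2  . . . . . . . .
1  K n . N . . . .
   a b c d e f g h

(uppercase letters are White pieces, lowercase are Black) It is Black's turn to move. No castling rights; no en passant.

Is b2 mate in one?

After b2: white king on a1; in check: yes, from the black pawn on b2.
White has 3 legal replies: Ka2, Kxb1, Nxb2.
In check but a legal move exists → not checkmate.

no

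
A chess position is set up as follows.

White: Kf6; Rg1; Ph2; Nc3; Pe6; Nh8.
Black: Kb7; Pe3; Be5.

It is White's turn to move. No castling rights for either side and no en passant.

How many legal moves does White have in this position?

White to move; king on f6.
In check: yes, from the black bishop on e5.
Legal moves: Kf7, Ke7, Kg6, Kg5, Kf5, Kxe5.
Count: 6.

6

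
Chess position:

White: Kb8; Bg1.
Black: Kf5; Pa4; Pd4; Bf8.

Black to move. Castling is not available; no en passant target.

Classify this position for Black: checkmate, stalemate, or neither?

Black to move; black king on f5.
In check: no.
Legal moves for Black: Bg7, Be7, Bh6, Bd6+, Bc5, Bb4, Ba3, Kg6, Kf6, Ke6, Kg5, Ke5, Kg4, Kf4, Ke4, d3, a3.
Black has 17 legal moves and is not in check → neither.

neither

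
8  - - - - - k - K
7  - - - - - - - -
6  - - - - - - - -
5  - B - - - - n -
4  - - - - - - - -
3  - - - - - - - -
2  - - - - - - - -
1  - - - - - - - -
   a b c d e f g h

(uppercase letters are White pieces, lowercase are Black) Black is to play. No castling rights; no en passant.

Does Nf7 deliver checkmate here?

After Nf7: white king on h8; in check: yes, from the black knight on f7.
White has 1 legal reply: Kh7.
In check but a legal move exists → not checkmate.

no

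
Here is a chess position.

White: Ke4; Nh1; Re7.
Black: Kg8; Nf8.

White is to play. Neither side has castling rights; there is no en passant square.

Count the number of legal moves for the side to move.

White to move; king on e4.
In check: no.
Legal moves: Re8, Rh7, Rg7+, Rf7, Rd7, Rc7, Rb7, Ra7, Re6, Re5, Kf5, Ke5, Kd5, Kf4, Kd4, Kf3, Ke3, Kd3, Ng3, Nf2.
Count: 20.

20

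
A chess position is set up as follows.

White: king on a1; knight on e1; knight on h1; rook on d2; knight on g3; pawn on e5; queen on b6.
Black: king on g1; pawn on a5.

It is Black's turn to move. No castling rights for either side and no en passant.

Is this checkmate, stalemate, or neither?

Black to move; black king on g1.
In check: yes, from the white queen on b6.
King squares — f1: attacked by Ng3; h1: attacked by Ng3; f2: attacked by Nh1; g2: attacked by Ne1; h2: attacked by Rd2.
Legal moves for Black: none.
In check with no legal moves → checkmate.

checkmate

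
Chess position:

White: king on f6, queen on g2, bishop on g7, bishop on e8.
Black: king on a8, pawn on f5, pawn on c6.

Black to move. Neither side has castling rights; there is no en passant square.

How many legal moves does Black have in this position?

Black to move; king on a8.
In check: no.
Legal moves: Kb8, Kb7, Ka7, f4.
Count: 4.

4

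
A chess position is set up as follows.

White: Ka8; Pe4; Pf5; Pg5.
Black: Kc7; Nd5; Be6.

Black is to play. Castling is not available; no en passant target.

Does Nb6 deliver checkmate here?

After Nb6: white king on a8; in check: yes, from the black knight on b6.
White has 1 legal reply: Ka7.
In check but a legal move exists → not checkmate.

no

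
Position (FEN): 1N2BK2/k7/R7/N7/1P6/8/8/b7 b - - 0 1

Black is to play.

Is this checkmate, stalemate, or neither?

Black to move; black king on a7.
In check: yes, from the white rook on a6.
King squares — a6: attacked by Nb8; b6: attacked by Ra6; b7: attacked by Na5; a8: attacked by Ra6; b8: available.
Legal moves for Black: Kxb8.
Black is in check but has 1 legal move → neither.

neither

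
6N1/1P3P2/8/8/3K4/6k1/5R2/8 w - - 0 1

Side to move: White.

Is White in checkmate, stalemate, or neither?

neither

White to move; white king on d4.
In check: no.
Legal moves for White include: Ne7, Nh6, Nf6, Ke5, Kd5, Kc5, Ke4, Kc4, Ke3, Kd3, Kc3, Rf6, Rf5, Rf4, Rf3+, Rh2, Rg2+, Re2, ... (list truncated; more exist).
White has legal moves and is not in check → neither.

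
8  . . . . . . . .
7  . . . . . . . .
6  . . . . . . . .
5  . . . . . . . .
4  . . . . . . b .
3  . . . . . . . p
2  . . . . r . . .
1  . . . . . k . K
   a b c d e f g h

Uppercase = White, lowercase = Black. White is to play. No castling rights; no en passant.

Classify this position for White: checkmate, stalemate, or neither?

stalemate

White to move; white king on h1.
In check: no.
King squares — g1: attacked by Kf1; g2: attacked by Kf1; h2: attacked by Re2.
Legal moves for White: none.
Not in check and no legal moves → stalemate.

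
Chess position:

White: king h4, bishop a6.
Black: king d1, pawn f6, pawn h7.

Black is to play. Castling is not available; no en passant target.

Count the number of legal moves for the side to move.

7

Black to move; king on d1.
In check: no.
Legal moves: Kd2, Kc2, Ke1, Kc1, h6, f5, h5.
Count: 7.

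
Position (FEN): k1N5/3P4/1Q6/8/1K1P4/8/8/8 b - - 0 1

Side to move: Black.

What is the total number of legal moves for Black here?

Black to move; king on a8.
In check: no.
Legal moves: none.
Count: 0.

0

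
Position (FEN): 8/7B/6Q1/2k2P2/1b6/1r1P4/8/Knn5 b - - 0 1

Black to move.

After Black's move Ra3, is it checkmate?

After Ra3: white king on a1; in check: yes, from the black rook on a3.
White has 2 legal replies: Kb2, Kxb1.
In check but a legal move exists → not checkmate.

no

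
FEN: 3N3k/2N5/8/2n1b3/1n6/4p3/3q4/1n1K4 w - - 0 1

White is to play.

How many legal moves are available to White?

0

White to move; king on d1.
In check: yes, from the black queen on d2.
Legal moves: none.
Count: 0.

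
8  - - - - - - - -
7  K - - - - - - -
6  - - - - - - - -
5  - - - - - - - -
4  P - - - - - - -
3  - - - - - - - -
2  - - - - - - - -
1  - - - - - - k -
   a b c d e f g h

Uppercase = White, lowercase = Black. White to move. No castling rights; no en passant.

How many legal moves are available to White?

6

White to move; king on a7.
In check: no.
Legal moves: Kb8, Ka8, Kb7, Kb6, Ka6, a5.
Count: 6.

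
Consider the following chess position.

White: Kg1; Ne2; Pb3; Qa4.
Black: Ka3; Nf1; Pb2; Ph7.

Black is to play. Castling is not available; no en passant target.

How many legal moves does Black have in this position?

0

Black to move; king on a3.
In check: yes, from the white queen on a4.
Legal moves: none.
Count: 0.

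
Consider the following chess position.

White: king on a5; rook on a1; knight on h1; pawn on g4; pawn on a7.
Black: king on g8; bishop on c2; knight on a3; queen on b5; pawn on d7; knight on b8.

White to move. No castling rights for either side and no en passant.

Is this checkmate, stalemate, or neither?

White to move; white king on a5.
In check: yes, from the black queen on b5.
King squares — a4: attacked by Bc2; b4: attacked by Qb5; b5: attacked by Na3; a6: attacked by Qb5; b6: attacked by Qb5.
Legal moves for White: none.
In check with no legal moves → checkmate.

checkmate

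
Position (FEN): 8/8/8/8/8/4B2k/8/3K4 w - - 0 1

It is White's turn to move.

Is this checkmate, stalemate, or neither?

White to move; white king on d1.
In check: no.
Legal moves for White: Ba7, Bh6, Bb6, Bg5, Bc5, Bf4, Bd4, Bf2, Bd2, Bg1, Bc1, Ke2, Kd2, Kc2, Ke1, Kc1.
White has 16 legal moves and is not in check → neither.

neither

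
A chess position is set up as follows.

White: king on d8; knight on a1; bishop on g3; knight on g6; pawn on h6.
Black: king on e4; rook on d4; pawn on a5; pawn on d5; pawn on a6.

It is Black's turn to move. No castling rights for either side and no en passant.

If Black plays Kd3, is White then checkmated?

no

After Kd3: white king on d8; in check: no.
White is not in check, so this cannot be checkmate.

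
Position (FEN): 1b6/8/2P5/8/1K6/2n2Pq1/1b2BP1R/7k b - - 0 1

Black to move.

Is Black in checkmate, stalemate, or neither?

Black to move; black king on h1.
In check: yes, from the white rook on h2.
Legal moves for Black: Kxh2, Kg1, Qxh2.
Black is in check but has 3 legal moves → neither.

neither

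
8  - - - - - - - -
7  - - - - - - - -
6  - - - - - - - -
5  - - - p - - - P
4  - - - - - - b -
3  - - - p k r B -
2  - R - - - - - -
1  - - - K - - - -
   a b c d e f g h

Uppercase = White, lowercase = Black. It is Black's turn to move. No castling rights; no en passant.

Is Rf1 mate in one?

yes

After Rf1: white king on d1; in check: yes, from the black rook on f1 and the black bishop on g4.
King squares — c1: attacked by Rf1; e1: attacked by Rf1; c2: attacked by Pd3; d2: attacked by Ke3; e2: attacked by Pd3.
White has no legal moves → checkmate.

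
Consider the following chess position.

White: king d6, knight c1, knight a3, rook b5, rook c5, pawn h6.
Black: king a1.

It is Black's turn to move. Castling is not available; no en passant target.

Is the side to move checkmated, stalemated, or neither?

stalemate

Black to move; black king on a1.
In check: no.
King squares — b1: attacked by Na3; a2: attacked by Nc1; b2: attacked by Rb5.
Legal moves for Black: none.
Not in check and no legal moves → stalemate.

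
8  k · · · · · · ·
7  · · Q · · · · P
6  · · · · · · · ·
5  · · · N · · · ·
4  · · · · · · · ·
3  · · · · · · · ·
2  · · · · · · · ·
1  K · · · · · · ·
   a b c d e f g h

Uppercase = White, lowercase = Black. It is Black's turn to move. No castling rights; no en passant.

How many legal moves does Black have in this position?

Black to move; king on a8.
In check: no.
Legal moves: none.
Count: 0.

0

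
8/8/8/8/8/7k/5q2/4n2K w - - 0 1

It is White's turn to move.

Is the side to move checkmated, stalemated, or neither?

White to move; white king on h1.
In check: no.
King squares — g1: attacked by Qf2; g2: attacked by Ne1; h2: attacked by Qf2.
Legal moves for White: none.
Not in check and no legal moves → stalemate.

stalemate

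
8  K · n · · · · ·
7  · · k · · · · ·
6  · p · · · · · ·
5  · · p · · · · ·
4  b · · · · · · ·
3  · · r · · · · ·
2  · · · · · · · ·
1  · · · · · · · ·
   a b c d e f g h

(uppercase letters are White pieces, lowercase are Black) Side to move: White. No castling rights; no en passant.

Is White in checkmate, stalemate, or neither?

stalemate

White to move; white king on a8.
In check: no.
King squares — a7: attacked by Nc8; b7: attacked by Kc7; b8: attacked by Kc7.
Legal moves for White: none.
Not in check and no legal moves → stalemate.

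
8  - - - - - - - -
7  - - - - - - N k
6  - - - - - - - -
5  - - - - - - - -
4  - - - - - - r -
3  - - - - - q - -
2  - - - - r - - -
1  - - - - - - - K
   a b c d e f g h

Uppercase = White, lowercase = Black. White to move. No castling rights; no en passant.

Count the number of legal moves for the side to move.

0

White to move; king on h1.
In check: yes, from the black queen on f3.
Legal moves: none.
Count: 0.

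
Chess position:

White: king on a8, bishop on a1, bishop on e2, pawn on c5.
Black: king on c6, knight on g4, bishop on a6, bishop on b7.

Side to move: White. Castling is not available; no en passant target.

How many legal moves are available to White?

2

White to move; king on a8.
In check: yes, from the black bishop on b7.
Legal moves: Kb8, Ka7.
Count: 2.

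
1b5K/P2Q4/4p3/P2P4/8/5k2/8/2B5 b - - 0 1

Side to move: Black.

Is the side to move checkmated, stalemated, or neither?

Black to move; black king on f3.
In check: no.
Legal moves for Black: Bc7, Bxa7, Bd6, Be5+, Bf4, Bg3, Bh2, Kg4, Ke4, Kg3, Kg2, Kf2, Ke2, exd5, e5.
Black has 15 legal moves and is not in check → neither.

neither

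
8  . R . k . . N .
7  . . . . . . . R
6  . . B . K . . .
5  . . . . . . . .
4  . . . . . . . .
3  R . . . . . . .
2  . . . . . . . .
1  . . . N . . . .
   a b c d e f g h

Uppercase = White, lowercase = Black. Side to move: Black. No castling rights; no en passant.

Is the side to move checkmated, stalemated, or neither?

checkmate

Black to move; black king on d8.
In check: yes, from the white rook on b8.
King squares — c7: attacked by Rh7; d7: attacked by Bc6; e7: attacked by Ke6; c8: attacked by Rb8; e8: attacked by Bc6.
Legal moves for Black: none.
In check with no legal moves → checkmate.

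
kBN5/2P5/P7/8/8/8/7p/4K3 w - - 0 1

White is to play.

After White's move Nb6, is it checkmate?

yes

After Nb6: black king on a8; in check: yes, from the white knight on b6.
King squares — a7: attacked by Bb8; b7: attacked by Pa6; b8: attacked by Pc7.
Black has no legal moves → checkmate.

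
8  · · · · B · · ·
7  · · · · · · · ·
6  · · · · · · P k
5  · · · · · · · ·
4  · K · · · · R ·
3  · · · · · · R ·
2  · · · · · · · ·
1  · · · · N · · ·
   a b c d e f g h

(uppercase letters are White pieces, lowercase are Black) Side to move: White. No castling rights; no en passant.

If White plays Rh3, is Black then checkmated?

After Rh3: black king on h6; in check: yes, from the white rook on h3.
Black has 1 legal reply: Kg7.
In check but a legal move exists → not checkmate.

no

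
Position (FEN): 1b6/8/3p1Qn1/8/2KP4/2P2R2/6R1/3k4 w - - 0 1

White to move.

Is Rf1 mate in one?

yes

After Rf1: black king on d1; in check: yes, from the white rook on f1.
King squares — c1: attacked by Rf1; e1: attacked by Rf1; c2: attacked by Rg2; d2: attacked by Rg2; e2: attacked by Rg2.
Black has no legal moves → checkmate.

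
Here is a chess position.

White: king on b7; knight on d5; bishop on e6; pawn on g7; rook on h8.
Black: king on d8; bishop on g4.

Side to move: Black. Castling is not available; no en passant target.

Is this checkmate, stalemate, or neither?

checkmate

Black to move; black king on d8.
In check: yes, from the white rook on h8.
King squares — c7: attacked by Nd5; d7: attacked by Be6; e7: attacked by Nd5; c8: attacked by Be6; e8: attacked by Rh8.
Legal moves for Black: none.
In check with no legal moves → checkmate.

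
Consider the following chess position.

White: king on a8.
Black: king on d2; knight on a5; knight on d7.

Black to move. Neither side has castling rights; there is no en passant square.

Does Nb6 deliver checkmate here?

no

After Nb6: white king on a8; in check: yes, from the black knight on b6.
White has 2 legal replies: Kb8, Ka7.
In check but a legal move exists → not checkmate.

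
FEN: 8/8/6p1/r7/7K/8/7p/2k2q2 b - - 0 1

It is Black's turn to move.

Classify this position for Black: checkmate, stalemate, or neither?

neither

Black to move; black king on c1.
In check: no.
Legal moves for Black include: Ra8, Ra7, Ra6, Rh5+, Rg5, Rf5, Re5, Rd5, Rc5, Rb5, Ra4+, Ra3, Ra2, Ra1, Qf8, Qf7, Qf6+, Qa6, ... (list truncated; more exist).
Black has legal moves and is not in check → neither.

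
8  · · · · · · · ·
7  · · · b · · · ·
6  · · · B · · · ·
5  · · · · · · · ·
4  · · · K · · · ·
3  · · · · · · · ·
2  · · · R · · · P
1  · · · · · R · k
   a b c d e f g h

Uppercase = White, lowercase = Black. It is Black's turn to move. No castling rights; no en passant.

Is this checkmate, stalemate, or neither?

checkmate

Black to move; black king on h1.
In check: yes, from the white rook on f1.
King squares — g1: attacked by Rf1; g2: attacked by Rd2; h2: attacked by Rd2.
Legal moves for Black: none.
In check with no legal moves → checkmate.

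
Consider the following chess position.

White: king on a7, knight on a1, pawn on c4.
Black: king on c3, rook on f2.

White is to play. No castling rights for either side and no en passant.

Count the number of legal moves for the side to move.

White to move; king on a7.
In check: no.
Legal moves: Kb8, Ka8, Kb7, Kb6, Ka6, Nb3, Nc2, c5.
Count: 8.

8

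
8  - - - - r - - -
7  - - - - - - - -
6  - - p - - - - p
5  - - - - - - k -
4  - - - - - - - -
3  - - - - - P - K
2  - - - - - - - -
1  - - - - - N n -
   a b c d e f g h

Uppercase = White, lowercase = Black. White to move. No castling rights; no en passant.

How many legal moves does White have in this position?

White to move; king on h3.
In check: yes, from the black knight on g1.
Legal moves: Kg3, Kh2, Kg2.
Count: 3.

3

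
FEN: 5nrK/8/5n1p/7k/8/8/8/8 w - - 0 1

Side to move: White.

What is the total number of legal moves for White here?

0

White to move; king on h8.
In check: yes, from the black rook on g8.
Legal moves: none.
Count: 0.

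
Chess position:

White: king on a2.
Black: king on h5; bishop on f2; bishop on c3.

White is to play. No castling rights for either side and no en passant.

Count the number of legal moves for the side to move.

3

White to move; king on a2.
In check: no.
Legal moves: Kb3, Ka3, Kb1.
Count: 3.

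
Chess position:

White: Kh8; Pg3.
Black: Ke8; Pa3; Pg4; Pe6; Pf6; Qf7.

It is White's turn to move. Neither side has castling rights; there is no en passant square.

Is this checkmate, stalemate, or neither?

White to move; white king on h8.
In check: no.
King squares — g7: attacked by Qf7; h7: attacked by Qf7; g8: attacked by Qf7.
Legal moves for White: none.
Not in check and no legal moves → stalemate.

stalemate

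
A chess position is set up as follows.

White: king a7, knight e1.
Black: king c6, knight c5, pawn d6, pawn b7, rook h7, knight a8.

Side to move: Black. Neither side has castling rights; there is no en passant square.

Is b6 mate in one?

no

After b6: white king on a7; in check: yes, from the black rook on h7.
White has 2 legal replies: Kb8, Kxa8.
In check but a legal move exists → not checkmate.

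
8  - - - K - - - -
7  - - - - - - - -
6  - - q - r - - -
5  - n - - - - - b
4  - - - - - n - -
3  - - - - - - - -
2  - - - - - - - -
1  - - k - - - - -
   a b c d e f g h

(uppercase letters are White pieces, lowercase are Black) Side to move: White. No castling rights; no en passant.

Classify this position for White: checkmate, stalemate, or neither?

White to move; white king on d8.
In check: no.
King squares — c7: attacked by Nb5; d7: attacked by Qc6; e7: attacked by Re6; c8: attacked by Qc6; e8: attacked by Bh5.
Legal moves for White: none.
Not in check and no legal moves → stalemate.

stalemate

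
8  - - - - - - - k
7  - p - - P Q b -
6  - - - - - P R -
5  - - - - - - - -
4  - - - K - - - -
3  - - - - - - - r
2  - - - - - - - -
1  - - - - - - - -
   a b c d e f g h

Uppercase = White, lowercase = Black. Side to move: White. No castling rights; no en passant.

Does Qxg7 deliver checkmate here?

After Qxg7: black king on h8; in check: yes, from the white queen on g7.
King squares — g7: attacked by Pf6; h7: attacked by Qg7; g8: attacked by Qg7.
Black has no legal moves → checkmate.

yes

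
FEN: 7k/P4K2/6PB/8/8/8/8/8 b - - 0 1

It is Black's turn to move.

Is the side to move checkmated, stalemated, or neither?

Black to move; black king on h8.
In check: no.
King squares — g7: attacked by Bh6; h7: attacked by Pg6; g8: attacked by Kf7.
Legal moves for Black: none.
Not in check and no legal moves → stalemate.

stalemate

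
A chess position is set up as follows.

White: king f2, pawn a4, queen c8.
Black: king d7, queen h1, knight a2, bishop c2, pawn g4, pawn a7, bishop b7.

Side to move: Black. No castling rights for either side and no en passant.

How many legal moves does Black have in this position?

4

Black to move; king on d7.
In check: yes, from the white queen on c8.
Legal moves: Kxc8, Ke7, Kd6, Bxc8.
Count: 4.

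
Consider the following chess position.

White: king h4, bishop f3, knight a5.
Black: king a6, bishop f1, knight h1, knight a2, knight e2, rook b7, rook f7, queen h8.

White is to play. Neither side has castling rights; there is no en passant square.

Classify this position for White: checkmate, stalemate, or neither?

White to move; white king on h4.
In check: yes, from the black queen on h8.
King squares — g3: attacked by Nh1; h3: attacked by Bf1; g4: available; g5: available; h5: attacked by Qh8.
Legal moves for White: Kg5, Kg4, Bh5.
White is in check but has 3 legal moves → neither.

neither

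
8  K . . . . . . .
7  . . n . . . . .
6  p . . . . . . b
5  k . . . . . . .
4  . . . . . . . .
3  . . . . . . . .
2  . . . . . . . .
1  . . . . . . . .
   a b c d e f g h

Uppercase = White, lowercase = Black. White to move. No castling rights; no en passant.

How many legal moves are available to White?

White to move; king on a8.
In check: yes, from the black knight on c7.
Legal moves: Kb8, Kb7, Ka7.
Count: 3.

3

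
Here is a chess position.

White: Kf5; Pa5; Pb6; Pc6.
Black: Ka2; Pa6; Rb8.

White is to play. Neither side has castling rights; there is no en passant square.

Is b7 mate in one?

no

After b7: black king on a2; in check: no.
Black is not in check, so this cannot be checkmate.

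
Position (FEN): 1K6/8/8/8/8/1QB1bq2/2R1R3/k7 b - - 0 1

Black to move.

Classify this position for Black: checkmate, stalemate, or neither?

Black to move; black king on a1.
In check: yes, from the white bishop on c3.
King squares — b1: attacked by Qb3; a2: attacked by Rc2; b2: attacked by Rc2.
Legal moves for Black: none.
In check with no legal moves → checkmate.

checkmate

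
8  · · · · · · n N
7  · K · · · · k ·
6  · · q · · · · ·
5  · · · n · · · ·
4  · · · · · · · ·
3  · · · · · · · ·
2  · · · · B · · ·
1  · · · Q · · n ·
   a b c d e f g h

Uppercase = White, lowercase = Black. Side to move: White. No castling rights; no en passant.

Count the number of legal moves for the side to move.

3

White to move; king on b7.
In check: yes, from the black queen on c6.
Legal moves: Kb8, Ka7, Kxc6.
Count: 3.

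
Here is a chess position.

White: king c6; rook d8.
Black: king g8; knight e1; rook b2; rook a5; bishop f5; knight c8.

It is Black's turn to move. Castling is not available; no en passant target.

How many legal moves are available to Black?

Black to move; king on g8.
In check: yes, from the white rook on d8.
Legal moves: Kh7, Kg7, Kf7.
Count: 3.

3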